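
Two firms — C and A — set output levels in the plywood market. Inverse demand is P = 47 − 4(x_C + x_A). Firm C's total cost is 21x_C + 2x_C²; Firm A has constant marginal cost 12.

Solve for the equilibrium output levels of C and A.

0.85, 3.95

Firm C's profit: π = x_C(47 − 4(x_C + x_A)) − 21x_C − 2x_C².
∂π/∂x_C = 26 − 12x_C − 4x_A = 0, so x_C = 13/6 − (1/3)x_A.
For A: ∂π/∂x_A = 35 − 8x_A − 4x_C = 0 ⇒ x_A = 4.375 − 0.5x_C.
Substituting the second reaction function into the first: x_C = 13/6 − (1/3)(4.375 − 0.5x_C), which gives (5/6)x_C = 17/24 ⇒ x_C = 0.85.
Then x_A = 4.375 − 0.5·0.85 = 3.95.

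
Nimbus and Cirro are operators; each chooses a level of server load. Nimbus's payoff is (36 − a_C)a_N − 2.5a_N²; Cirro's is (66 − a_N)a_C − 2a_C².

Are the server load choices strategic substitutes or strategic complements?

Expanding Nimbus's payoff: 36a_N − a_Ca_N − 2.5a_N².
∂π/∂a_N = 36 − a_C − 5a_N = 0, so a_N = 7.2 − 0.2a_C.
The best-response slope da_N/da_C = −0.2 < 0: the reaction function is downward-sloping, so the choices are strategic substitutes.

strategic substitutes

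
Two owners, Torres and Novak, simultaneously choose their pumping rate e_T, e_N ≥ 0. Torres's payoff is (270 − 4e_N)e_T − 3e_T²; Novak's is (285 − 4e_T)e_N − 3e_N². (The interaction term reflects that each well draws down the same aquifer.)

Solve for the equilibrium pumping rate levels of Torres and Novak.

Expanding Torres's payoff: 270e_T − 4e_Ne_T − 3e_T².
∂π/∂e_T = 270 − 4e_N − 6e_T = 0, so e_T = 45 − (2/3)e_N.
Likewise for Novak: e_N = 47.5 − (2/3)e_T.
Plugging e_N into Torres's best response: e_T = 45 − (2/3)(47.5 − (2/3)e_T) ⇒ (5/9)e_T = 40/3, so e_T = 24.
Then e_N = 47.5 − (2/3)·24 = 31.5.

24, 31.5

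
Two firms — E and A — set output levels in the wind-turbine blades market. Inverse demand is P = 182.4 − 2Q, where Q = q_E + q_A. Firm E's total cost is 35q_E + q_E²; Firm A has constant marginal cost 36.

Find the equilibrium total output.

Firm E's profit: π = q_E(182.4 − 2(q_E + q_A)) − 35q_E − q_E².
∂π/∂q_E = 147.4 − 6q_E − 2q_A = 0, so q_E = 737/30 − (1/3)q_A.
For A: ∂π/∂q_A = 146.4 − 4q_A − 2q_E = 0 ⇒ q_A = 36.6 − 0.5q_E.
Substituting the second reaction function into the first: q_E = 737/30 − (1/3)(36.6 − 0.5q_E), which gives (5/6)q_E = 371/30 ⇒ q_E = 14.84.
Then q_A = 36.6 − 0.5·14.84 = 29.18.
Total output: 14.84 + 29.18 = 44.02.

44.02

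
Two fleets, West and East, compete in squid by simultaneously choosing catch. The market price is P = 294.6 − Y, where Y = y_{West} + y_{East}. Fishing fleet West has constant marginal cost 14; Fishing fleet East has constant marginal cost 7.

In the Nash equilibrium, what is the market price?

Fishing fleet West's profit: π = y_{West}(294.6 − (y_{West} + y_{East})) − 14y_{West}.
∂π/∂y_{West} = 280.6 − 2y_{West} − y_{East} = 0, so y_{West} = 140.3 − 0.5y_{East}.
By the same steps for East: y_{East} = 143.8 − 0.5y_{West}.
Plugging y_{East} into West's best response: y_{West} = 140.3 − 0.5(143.8 − 0.5y_{West}) ⇒ 0.75y_{West} = 68.4, so y_{West} = 91.2.
Then y_{East} = 143.8 − 0.5·91.2 = 98.2.
Equilibrium price: P = 294.6 − 189.4 = 105.2.

105.2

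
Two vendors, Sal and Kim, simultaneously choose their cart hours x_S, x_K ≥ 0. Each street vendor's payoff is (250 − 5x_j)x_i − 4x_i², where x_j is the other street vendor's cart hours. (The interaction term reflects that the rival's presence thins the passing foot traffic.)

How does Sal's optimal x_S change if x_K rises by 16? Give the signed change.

Sal's payoff is (250 − 5x_K)x_S − 4x_S².
∂π/∂x_S = 250 − 5x_K − 8x_S = 0, so x_S = 31.25 − 0.625x_K.
The reaction-function slope is −0.625, so a 16-unit rise in x_K moves x_S by −0.625 × 16 = −10. Sal's best response falls — the actions are strategic substitutes.

-10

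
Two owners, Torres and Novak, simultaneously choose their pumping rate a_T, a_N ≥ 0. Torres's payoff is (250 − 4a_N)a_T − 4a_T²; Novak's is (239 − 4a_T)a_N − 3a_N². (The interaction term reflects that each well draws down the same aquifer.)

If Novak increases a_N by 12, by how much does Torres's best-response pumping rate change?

-6

Expanding Torres's payoff: 250a_T − 4a_Na_T − 4a_T².
∂π/∂a_T = 250 − 4a_N − 8a_T = 0, so a_T = 31.25 − 0.5a_N.
The reaction-function slope is −0.5, so a 12-unit rise in a_N moves a_T by −0.5 × 12 = −6. Torres's best response falls — the actions are strategic substitutes.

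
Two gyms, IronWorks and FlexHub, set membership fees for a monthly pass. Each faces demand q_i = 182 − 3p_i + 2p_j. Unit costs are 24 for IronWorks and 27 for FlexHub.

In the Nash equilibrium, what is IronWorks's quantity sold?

120.1875

IronWorks's profit: π = (p_{IronWorks} − 24)(182 − 3p_{IronWorks} + 2p_{FlexHub}).
∂π/∂p_{IronWorks} = 254 − 6p_{IronWorks} + 2p_{FlexHub} = 0 ⇒ p_{IronWorks} = 127/3 + (1/3)p_{FlexHub}.
Similarly p_{FlexHub} = 263/6 + (1/3)p_{IronWorks}.
Substituting the second reaction function into the first: p_{IronWorks} = 127/3 + (1/3)(263/6 + (1/3)p_{IronWorks}), which gives (8/9)p_{IronWorks} = 1025/18 ⇒ p_{IronWorks} = 64.0625.
Then p_{FlexHub} = 263/6 + (1/3)·64.0625 = 65.1875.
q_{IronWorks} = 182 − 3·64.0625 + 2·65.1875 = 120.1875.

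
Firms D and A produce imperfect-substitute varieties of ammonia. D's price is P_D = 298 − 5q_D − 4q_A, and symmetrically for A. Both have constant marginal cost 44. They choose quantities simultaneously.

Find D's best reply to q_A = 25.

15.4

Firm D's profit: π = q_D(298 − 5q_D − 4q_A) − 44q_D.
∂π/∂q_D = 254 − 10q_D − 4q_A = 0 ⇒ q_D = 25.4 − 0.4q_A.
At q_A = 25: q_D = 25.4 − 0.4·25 = 15.4.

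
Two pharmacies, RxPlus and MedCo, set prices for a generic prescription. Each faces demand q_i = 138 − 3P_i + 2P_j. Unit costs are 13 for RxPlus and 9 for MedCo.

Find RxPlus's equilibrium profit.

RxPlus's profit: π = (P_{RxPlus} − 13)(138 − 3P_{RxPlus} + 2P_{MedCo}).
∂π/∂P_{RxPlus} = 177 − 6P_{RxPlus} + 2P_{MedCo} = 0 ⇒ P_{RxPlus} = 29.5 + (1/3)P_{MedCo}.
Similarly P_{MedCo} = 27.5 + (1/3)P_{RxPlus}.
Solving the two reaction functions simultaneously: (1 − (1/3)(1/3))P_{RxPlus} = 29.5 + (1/3)·27.5, so (8/9)P_{RxPlus} = 116/3 and P_{RxPlus} = 43.5.
Then P_{MedCo} = 27.5 + (1/3)·43.5 = 42.
q_{RxPlus} = 138 − 3·43.5 + 2·42 = 91.5.
Profit = (43.5 − 13)·91.5 = 2790.75.

2790.75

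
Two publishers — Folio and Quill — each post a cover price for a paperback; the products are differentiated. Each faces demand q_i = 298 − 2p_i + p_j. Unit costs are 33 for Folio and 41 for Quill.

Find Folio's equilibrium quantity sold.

Folio's profit: π = (p_{Folio} − 33)(298 − 2p_{Folio} + p_{Quill}).
∂π/∂p_{Folio} = 364 − 4p_{Folio} + p_{Quill} = 0 ⇒ p_{Folio} = 91 + 0.25p_{Quill}.
Similarly p_{Quill} = 95 + 0.25p_{Folio}.
Substituting the second reaction function into the first: p_{Folio} = 91 + 0.25(95 + 0.25p_{Folio}), which gives 0.9375p_{Folio} = 114.75 ⇒ p_{Folio} = 122.4.
Then p_{Quill} = 95 + 0.25·122.4 = 125.6.
q_{Folio} = 298 − 2·122.4 + 125.6 = 178.8.

178.8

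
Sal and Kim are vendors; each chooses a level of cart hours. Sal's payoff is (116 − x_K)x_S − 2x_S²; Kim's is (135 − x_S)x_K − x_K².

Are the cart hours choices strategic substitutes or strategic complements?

Expanding Sal's payoff: 116x_S − x_Kx_S − 2x_S².
∂π/∂x_S = 116 − x_K − 4x_S = 0, so x_S = 29 − 0.25x_K.
The best-response slope dx_S/dx_K = −0.25 < 0: the reaction function is downward-sloping, so the choices are strategic substitutes.

strategic substitutes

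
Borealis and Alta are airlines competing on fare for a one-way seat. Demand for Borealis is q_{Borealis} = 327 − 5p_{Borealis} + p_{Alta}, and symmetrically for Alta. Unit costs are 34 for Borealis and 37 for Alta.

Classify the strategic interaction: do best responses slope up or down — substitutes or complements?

Borealis's profit: π = (p_{Borealis} − 34)(327 − 5p_{Borealis} + p_{Alta}).
∂π/∂p_{Borealis} = 497 − 10p_{Borealis} + p_{Alta} = 0 ⇒ p_{Borealis} = 49.7 + 0.1p_{Alta}.
The best-response slope dp_{Borealis}/dp_{Alta} = 0.1 > 0: the reaction function is upward-sloping, so the choices are strategic complements.

strategic complements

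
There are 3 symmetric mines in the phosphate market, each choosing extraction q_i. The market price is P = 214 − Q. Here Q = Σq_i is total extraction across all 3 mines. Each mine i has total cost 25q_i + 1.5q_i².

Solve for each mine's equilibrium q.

27

A representative mine's profit is π_i = q_i(214 − Q) − 25q_i − 1.5q_i², with Q = q_i + Σ_{j≠i} q_j.
First-order condition: 189 − 5q_i − Σ_{j≠i} q_j = 0.
Imposing symmetry (q_j = q for all j) turns Σ_{j≠i} q_j into 2q, so 189 = 7q and q = 27.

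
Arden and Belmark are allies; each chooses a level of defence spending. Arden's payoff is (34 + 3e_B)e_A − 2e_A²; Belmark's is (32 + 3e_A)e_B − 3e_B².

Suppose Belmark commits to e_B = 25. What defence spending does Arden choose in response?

Expanding Arden's payoff: 34e_A + 3e_Be_A − 2e_A².
∂π/∂e_A = 34 + 3e_B − 4e_A = 0, so e_A = 8.5 + 0.75e_B.
At e_B = 25: e_A = 8.5 + 0.75·25 = 27.25.

27.25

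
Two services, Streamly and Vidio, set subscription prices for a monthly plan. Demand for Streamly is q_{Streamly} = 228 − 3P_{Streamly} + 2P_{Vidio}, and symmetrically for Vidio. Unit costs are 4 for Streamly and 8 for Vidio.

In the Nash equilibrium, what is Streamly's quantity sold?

Streamly's profit: π = (P_{Streamly} − 4)(228 − 3P_{Streamly} + 2P_{Vidio}).
∂π/∂P_{Streamly} = 240 − 6P_{Streamly} + 2P_{Vidio} = 0 ⇒ P_{Streamly} = 40 + (1/3)P_{Vidio}.
Similarly P_{Vidio} = 42 + (1/3)P_{Streamly}.
Solving the two reaction functions simultaneously: (1 − (1/3)(1/3))P_{Streamly} = 40 + (1/3)·42, so (8/9)P_{Streamly} = 54 and P_{Streamly} = 60.75.
Then P_{Vidio} = 42 + (1/3)·60.75 = 62.25.
q_{Streamly} = 228 − 3·60.75 + 2·62.25 = 170.25.

170.25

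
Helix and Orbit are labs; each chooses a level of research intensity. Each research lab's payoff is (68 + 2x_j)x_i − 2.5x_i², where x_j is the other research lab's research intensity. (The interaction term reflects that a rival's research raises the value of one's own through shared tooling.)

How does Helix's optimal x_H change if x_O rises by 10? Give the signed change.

Helix's payoff is (68 + 2x_O)x_H − 2.5x_H².
∂π/∂x_H = 68 + 2x_O − 5x_H = 0, so x_H = 13.6 + 0.4x_O.
The reaction-function slope is 0.4, so a 10-unit rise in x_O moves x_H by 0.4 × 10 = 4. Helix's best response rises — the actions are strategic complements.

4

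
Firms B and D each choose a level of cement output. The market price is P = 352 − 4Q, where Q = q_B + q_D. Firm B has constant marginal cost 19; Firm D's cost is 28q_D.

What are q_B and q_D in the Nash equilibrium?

28.5, 26.25

Firm B's profit: π = q_B(352 − 4(q_B + q_D)) − 19q_B.
∂π/∂q_B = 333 − 8q_B − 4q_D = 0, so q_B = 41.625 − 0.5q_D.
By the same steps for D: q_D = 40.5 − 0.5q_B.
Substituting the second reaction function into the first: q_B = 41.625 − 0.5(40.5 − 0.5q_B), which gives 0.75q_B = 21.375 ⇒ q_B = 28.5.
Then q_D = 40.5 − 0.5·28.5 = 26.25.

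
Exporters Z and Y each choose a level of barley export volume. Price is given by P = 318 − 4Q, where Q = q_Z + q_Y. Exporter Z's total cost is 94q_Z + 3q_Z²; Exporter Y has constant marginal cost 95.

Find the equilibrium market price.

187.75

Exporter Z's profit: π = q_Z(318 − 4(q_Z + q_Y)) − 94q_Z − 3q_Z².
∂π/∂q_Z = 224 − 14q_Z − 4q_Y = 0, so q_Z = 16 − (2/7)q_Y.
For Y: ∂π/∂q_Y = 223 − 8q_Y − 4q_Z = 0 ⇒ q_Y = 27.875 − 0.5q_Z.
Plugging q_Y into Z's best response: q_Z = 16 − (2/7)(27.875 − 0.5q_Z) ⇒ (6/7)q_Z = 225/28, so q_Z = 9.375.
Then q_Y = 27.875 − 0.5·9.375 = 23.1875.
Equilibrium price: P = 318 − 4·32.5625 = 187.75.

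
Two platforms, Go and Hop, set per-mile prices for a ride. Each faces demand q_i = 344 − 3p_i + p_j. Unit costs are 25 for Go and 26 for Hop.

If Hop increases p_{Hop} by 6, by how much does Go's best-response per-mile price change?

1

Go's profit: π = (p_{Go} − 25)(344 − 3p_{Go} + p_{Hop}).
∂π/∂p_{Go} = 419 − 6p_{Go} + p_{Hop} = 0 ⇒ p_{Go} = 419/6 + (1/6)p_{Hop}.
The reaction-function slope is 1/6, so a 6-unit rise in p_{Hop} moves p_{Go} by 1/6 × 6 = 1. Go's best response rises — the actions are strategic complements.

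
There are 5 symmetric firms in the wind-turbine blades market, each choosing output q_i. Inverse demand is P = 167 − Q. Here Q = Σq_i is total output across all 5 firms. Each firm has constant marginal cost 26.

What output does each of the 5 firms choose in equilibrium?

A representative firm's profit is π_i = q_i(167 − Q) − 26q_i, with Q = q_i + Σ_{j≠i} q_j.
First-order condition: 141 − 2q_i − Σ_{j≠i} q_j = 0.
With identical firms, set every q_j = q: then 141 − 2q − 4q = 0, i.e. q = 141/6 = 23.5.

23.5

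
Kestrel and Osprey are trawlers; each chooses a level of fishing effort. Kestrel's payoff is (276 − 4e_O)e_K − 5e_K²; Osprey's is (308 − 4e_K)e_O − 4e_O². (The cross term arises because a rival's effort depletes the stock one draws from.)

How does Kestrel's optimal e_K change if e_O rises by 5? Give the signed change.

-2

Expanding Kestrel's payoff: 276e_K − 4e_Oe_K − 5e_K².
∂π/∂e_K = 276 − 4e_O − 10e_K = 0, so e_K = 27.6 − 0.4e_O.
The reaction-function slope is −0.4, so a 5-unit rise in e_O moves e_K by −0.4 × 5 = −2. Kestrel's best response falls — the actions are strategic substitutes.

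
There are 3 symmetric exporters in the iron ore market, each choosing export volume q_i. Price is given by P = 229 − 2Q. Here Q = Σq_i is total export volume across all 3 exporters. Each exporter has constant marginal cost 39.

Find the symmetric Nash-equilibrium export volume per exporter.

23.75

A representative exporter's profit is π_i = q_i(229 − 2Q) − 39q_i, with Q = q_i + Σ_{j≠i} q_j.
First-order condition: 190 − 4q_i − 2Σ_{j≠i} q_j = 0.
Imposing symmetry (q_j = q for all j) turns Σ_{j≠i} q_j into 2q, so 190 = 8q and q = 23.75.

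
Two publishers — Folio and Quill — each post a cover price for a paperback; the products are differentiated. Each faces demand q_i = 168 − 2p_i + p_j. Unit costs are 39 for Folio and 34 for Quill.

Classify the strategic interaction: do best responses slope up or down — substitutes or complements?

strategic complements

Folio's profit: π = (p_{Folio} − 39)(168 − 2p_{Folio} + p_{Quill}).
∂π/∂p_{Folio} = 246 − 4p_{Folio} + p_{Quill} = 0 ⇒ p_{Folio} = 61.5 + 0.25p_{Quill}.
The best-response slope dp_{Folio}/dp_{Quill} = 0.25 > 0: the reaction function is upward-sloping, so the choices are strategic complements.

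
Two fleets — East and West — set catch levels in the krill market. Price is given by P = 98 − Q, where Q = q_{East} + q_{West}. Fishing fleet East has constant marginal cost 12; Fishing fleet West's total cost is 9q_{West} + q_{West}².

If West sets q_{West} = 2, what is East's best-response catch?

Fishing fleet East's profit: π = q_{East}(98 − (q_{East} + q_{West})) − 12q_{East}.
∂π/∂q_{East} = 86 − 2q_{East} − q_{West} = 0, so q_{East} = 43 − 0.5q_{West}.
At q_{West} = 2: q_{East} = 43 − 0.5·2 = 42.

42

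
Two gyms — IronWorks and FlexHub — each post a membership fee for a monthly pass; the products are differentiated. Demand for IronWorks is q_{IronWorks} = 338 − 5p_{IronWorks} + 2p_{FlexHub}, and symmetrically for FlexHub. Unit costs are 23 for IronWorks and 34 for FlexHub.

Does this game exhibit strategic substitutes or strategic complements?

strategic complements

IronWorks's profit: π = (p_{IronWorks} − 23)(338 − 5p_{IronWorks} + 2p_{FlexHub}).
∂π/∂p_{IronWorks} = 453 − 10p_{IronWorks} + 2p_{FlexHub} = 0 ⇒ p_{IronWorks} = 45.3 + 0.2p_{FlexHub}.
The best-response slope dp_{IronWorks}/dp_{FlexHub} = 0.2 > 0: the reaction function is upward-sloping, so the choices are strategic complements.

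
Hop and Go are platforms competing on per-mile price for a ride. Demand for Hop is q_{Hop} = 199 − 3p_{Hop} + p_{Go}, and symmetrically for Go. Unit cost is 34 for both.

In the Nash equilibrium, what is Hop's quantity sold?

78.6

Hop's profit: π = (p_{Hop} − 34)(199 − 3p_{Hop} + p_{Go}).
∂π/∂p_{Hop} = 301 − 6p_{Hop} + p_{Go} = 0 ⇒ p_{Hop} = 301/6 + (1/6)p_{Go}.
Setting p_{Hop} = p_{Go} in the reaction function: p_{Hop} = 301/6 + (1/6)p_{Hop}, so p_{Hop} = (301/6) / (5/6) = 60.2.
q_{Hop} = 199 − 3·60.2 + 60.2 = 78.6.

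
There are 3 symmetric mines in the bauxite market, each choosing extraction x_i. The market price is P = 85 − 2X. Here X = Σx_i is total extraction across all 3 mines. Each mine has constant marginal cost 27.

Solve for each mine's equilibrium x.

A representative mine's profit is π_i = x_i(85 − 2X) − 27x_i, with X = x_i + Σ_{j≠i} x_j.
First-order condition: 58 − 4x_i − 2Σ_{j≠i} x_j = 0.
In a symmetric equilibrium every mine chooses the same x, so Σ_{j≠i} x_j = 2x. The condition becomes 58 − 8x = 0, giving x = 58/8 = 7.25.

7.25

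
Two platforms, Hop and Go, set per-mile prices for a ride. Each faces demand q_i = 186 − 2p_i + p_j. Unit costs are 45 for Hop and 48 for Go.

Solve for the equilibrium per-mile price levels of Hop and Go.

92.4, 93.6

Hop's profit: π = (p_{Hop} − 45)(186 − 2p_{Hop} + p_{Go}).
∂π/∂p_{Hop} = 276 − 4p_{Hop} + p_{Go} = 0 ⇒ p_{Hop} = 69 + 0.25p_{Go}.
Similarly p_{Go} = 70.5 + 0.25p_{Hop}.
Solving the two reaction functions simultaneously: (1 − (0.25)(0.25))p_{Hop} = 69 + 0.25·70.5, so 0.9375p_{Hop} = 86.625 and p_{Hop} = 92.4.
Then p_{Go} = 70.5 + 0.25·92.4 = 93.6.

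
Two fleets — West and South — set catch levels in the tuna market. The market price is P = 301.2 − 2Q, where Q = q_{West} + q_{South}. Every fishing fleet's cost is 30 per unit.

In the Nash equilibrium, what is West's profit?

4086.08

Fishing fleet West's profit: π = q_{West}(301.2 − 2(q_{West} + q_{South})) − 30q_{West}.
∂π/∂q_{West} = 271.2 − 4q_{West} − 2q_{South} = 0, so q_{West} = 67.8 − 0.5q_{South}.
The game is symmetric, so in equilibrium q_{South} = q_{West}: the reaction function gives 1.5q_{West} = 67.8, hence q_{West} = 45.2.
Price P = 301.2 − 2·90.4 = 120.4.
West's profit: (120.4 − 30)·45.2 = 4086.08.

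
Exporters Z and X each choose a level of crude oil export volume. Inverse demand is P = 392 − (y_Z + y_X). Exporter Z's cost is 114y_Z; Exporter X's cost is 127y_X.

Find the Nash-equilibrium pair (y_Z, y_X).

Exporter Z's profit: π = y_Z(392 − (y_Z + y_X)) − 114y_Z.
∂π/∂y_Z = 278 − 2y_Z − y_X = 0, so y_Z = 139 − 0.5y_X.
By the same steps for X: y_X = 132.5 − 0.5y_Z.
Solving the two reaction functions simultaneously: (1 − (−0.5)(−0.5))y_Z = 139 − 0.5·132.5, so 0.75y_Z = 72.75 and y_Z = 97.
Then y_X = 132.5 − 0.5·97 = 84.

97, 84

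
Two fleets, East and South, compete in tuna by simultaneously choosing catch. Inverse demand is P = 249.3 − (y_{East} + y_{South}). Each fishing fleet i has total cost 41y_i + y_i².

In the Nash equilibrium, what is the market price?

Fishing fleet East's profit: π = y_{East}(249.3 − (y_{East} + y_{South})) − 41y_{East} − y_{East}².
∂π/∂y_{East} = 208.3 − 4y_{East} − y_{South} = 0, so y_{East} = 52.075 − 0.25y_{South}.
The game is symmetric, so in equilibrium y_{South} = y_{East}: the reaction function gives 1.25y_{East} = 52.075, hence y_{East} = 41.66.
Equilibrium price: P = 249.3 − 83.32 = 165.98.

165.98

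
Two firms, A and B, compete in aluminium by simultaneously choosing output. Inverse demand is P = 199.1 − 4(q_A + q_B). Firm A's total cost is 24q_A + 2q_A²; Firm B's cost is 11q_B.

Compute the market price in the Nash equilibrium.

Firm A's profit: π = q_A(199.1 − 4(q_A + q_B)) − 24q_A − 2q_A².
∂π/∂q_A = 175.1 − 12q_A − 4q_B = 0, so q_A = 1751/120 − (1/3)q_B.
For B: ∂π/∂q_B = 188.1 − 8q_B − 4q_A = 0 ⇒ q_B = 23.5125 − 0.5q_A.
Solving the two reaction functions simultaneously: (1 − (−1/3)(−0.5))q_A = 1751/120 − (1/3)·23.5125, so (5/6)q_A = 1621/240 and q_A = 8.105.
Then q_B = 23.5125 − 0.5·8.105 = 19.46.
Equilibrium price: P = 199.1 − 4·27.565 = 88.84.

88.84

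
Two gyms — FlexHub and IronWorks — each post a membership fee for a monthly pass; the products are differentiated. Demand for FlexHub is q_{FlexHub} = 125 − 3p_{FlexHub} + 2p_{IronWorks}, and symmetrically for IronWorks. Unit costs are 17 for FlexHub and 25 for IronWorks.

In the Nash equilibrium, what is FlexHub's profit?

2436.75

FlexHub's profit: π = (p_{FlexHub} − 17)(125 − 3p_{FlexHub} + 2p_{IronWorks}).
∂π/∂p_{FlexHub} = 176 − 6p_{FlexHub} + 2p_{IronWorks} = 0 ⇒ p_{FlexHub} = 88/3 + (1/3)p_{IronWorks}.
Similarly p_{IronWorks} = 100/3 + (1/3)p_{FlexHub}.
Plugging p_{IronWorks} into FlexHub's best response: p_{FlexHub} = 88/3 + (1/3)(100/3 + (1/3)p_{FlexHub}) ⇒ (8/9)p_{FlexHub} = 364/9, so p_{FlexHub} = 45.5.
Then p_{IronWorks} = 100/3 + (1/3)·45.5 = 48.5.
q_{FlexHub} = 125 − 3·45.5 + 2·48.5 = 85.5.
Profit = (45.5 − 17)·85.5 = 2436.75.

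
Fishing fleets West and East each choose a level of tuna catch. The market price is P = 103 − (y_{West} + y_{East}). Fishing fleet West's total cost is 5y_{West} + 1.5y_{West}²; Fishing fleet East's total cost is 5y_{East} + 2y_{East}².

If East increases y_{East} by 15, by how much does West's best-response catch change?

-3

Fishing fleet West's profit: π = y_{West}(103 − (y_{West} + y_{East})) − 5y_{West} − 1.5y_{West}².
∂π/∂y_{West} = 98 − 5y_{West} − y_{East} = 0, so y_{West} = 19.6 − 0.2y_{East}.
The reaction-function slope is −0.2, so a 15-unit rise in y_{East} moves y_{West} by −0.2 × 15 = −3. West's best response falls — the actions are strategic substitutes.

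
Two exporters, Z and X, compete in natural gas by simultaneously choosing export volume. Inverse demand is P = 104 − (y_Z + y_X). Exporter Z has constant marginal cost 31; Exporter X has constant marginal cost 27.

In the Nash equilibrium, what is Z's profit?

529

Exporter Z's profit: π = y_Z(104 − (y_Z + y_X)) − 31y_Z.
∂π/∂y_Z = 73 − 2y_Z − y_X = 0, so y_Z = 36.5 − 0.5y_X.
By the same steps for X: y_X = 38.5 − 0.5y_Z.
Substituting the second reaction function into the first: y_Z = 36.5 − 0.5(38.5 − 0.5y_Z), which gives 0.75y_Z = 17.25 ⇒ y_Z = 23.
Then y_X = 38.5 − 0.5·23 = 27.
Price P = 104 − 50 = 54.
Z's profit: (54 − 31)·23 = 529.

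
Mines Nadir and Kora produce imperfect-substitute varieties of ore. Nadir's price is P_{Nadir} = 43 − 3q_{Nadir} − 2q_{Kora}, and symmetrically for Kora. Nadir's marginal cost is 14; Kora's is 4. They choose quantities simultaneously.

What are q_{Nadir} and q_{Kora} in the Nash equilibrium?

3, 5.5

Mine Nadir's profit: π = q_{Nadir}(43 − 3q_{Nadir} − 2q_{Kora}) − 14q_{Nadir}.
∂π/∂q_{Nadir} = 29 − 6q_{Nadir} − 2q_{Kora} = 0 ⇒ q_{Nadir} = 29/6 − (1/3)q_{Kora}.
Similarly q_{Kora} = 6.5 − (1/3)q_{Nadir}.
Substituting the second reaction function into the first: q_{Nadir} = 29/6 − (1/3)(6.5 − (1/3)q_{Nadir}), which gives (8/9)q_{Nadir} = 8/3 ⇒ q_{Nadir} = 3.
Then q_{Kora} = 6.5 − (1/3)·3 = 5.5.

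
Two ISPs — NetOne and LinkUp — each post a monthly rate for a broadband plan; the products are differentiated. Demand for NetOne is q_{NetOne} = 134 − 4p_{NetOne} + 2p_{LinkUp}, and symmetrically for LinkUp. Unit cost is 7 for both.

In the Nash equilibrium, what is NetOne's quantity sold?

80

NetOne's profit: π = (p_{NetOne} − 7)(134 − 4p_{NetOne} + 2p_{LinkUp}).
∂π/∂p_{NetOne} = 162 − 8p_{NetOne} + 2p_{LinkUp} = 0 ⇒ p_{NetOne} = 20.25 + 0.25p_{LinkUp}.
Setting p_{NetOne} = p_{LinkUp} in the reaction function: p_{NetOne} = 20.25 + 0.25p_{NetOne}, so p_{NetOne} = 20.25 / 0.75 = 27.
q_{NetOne} = 134 − 4·27 + 2·27 = 80.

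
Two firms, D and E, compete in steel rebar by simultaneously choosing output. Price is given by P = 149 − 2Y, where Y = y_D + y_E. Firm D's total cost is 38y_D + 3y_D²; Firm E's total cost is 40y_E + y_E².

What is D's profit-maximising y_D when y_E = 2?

Firm D's profit: π = y_D(149 − 2(y_D + y_E)) − 38y_D − 3y_D².
∂π/∂y_D = 111 − 10y_D − 2y_E = 0, so y_D = 11.1 − 0.2y_E.
At y_E = 2: y_D = 11.1 − 0.2·2 = 10.7.

10.7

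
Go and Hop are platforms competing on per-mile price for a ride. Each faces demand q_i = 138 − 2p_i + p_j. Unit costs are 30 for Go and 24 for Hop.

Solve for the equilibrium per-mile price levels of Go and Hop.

Go's profit: π = (p_{Go} − 30)(138 − 2p_{Go} + p_{Hop}).
∂π/∂p_{Go} = 198 − 4p_{Go} + p_{Hop} = 0 ⇒ p_{Go} = 49.5 + 0.25p_{Hop}.
Similarly p_{Hop} = 46.5 + 0.25p_{Go}.
Plugging p_{Hop} into Go's best response: p_{Go} = 49.5 + 0.25(46.5 + 0.25p_{Go}) ⇒ 0.9375p_{Go} = 61.125, so p_{Go} = 65.2.
Then p_{Hop} = 46.5 + 0.25·65.2 = 62.8.

65.2, 62.8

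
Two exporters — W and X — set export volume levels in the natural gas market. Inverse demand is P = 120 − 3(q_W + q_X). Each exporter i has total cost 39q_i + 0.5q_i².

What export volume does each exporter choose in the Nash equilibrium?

Exporter W's profit: π = q_W(120 − 3(q_W + q_X)) − 39q_W − 0.5q_W².
∂π/∂q_W = 81 − 7q_W − 3q_X = 0, so q_W = 81/7 − (3/7)q_X.
Setting q_W = q_X in the reaction function: q_W = 81/7 − (3/7)q_W, so q_W = (81/7) / (10/7) = 8.1.

8.1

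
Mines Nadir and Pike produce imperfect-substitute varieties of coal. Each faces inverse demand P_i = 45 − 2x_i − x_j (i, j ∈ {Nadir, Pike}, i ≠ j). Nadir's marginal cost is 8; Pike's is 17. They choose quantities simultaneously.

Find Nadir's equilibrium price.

24

Mine Nadir's profit: π = x_{Nadir}(45 − 2x_{Nadir} − x_{Pike}) − 8x_{Nadir}.
∂π/∂x_{Nadir} = 37 − 4x_{Nadir} − x_{Pike} = 0 ⇒ x_{Nadir} = 9.25 − 0.25x_{Pike}.
Similarly x_{Pike} = 7 − 0.25x_{Nadir}.
Substituting the second reaction function into the first: x_{Nadir} = 9.25 − 0.25(7 − 0.25x_{Nadir}), which gives 0.9375x_{Nadir} = 7.5 ⇒ x_{Nadir} = 8.
Then x_{Pike} = 7 − 0.25·8 = 5.
P_{Nadir} = 45 − 2·8 − 5 = 24.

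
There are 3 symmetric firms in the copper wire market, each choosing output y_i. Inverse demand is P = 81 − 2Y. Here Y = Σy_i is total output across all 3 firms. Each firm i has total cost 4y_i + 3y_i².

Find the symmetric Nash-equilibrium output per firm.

A representative firm's profit is π_i = y_i(81 − 2Y) − 4y_i − 3y_i², with Y = y_i + Σ_{j≠i} y_j.
First-order condition: 77 − 10y_i − 2Σ_{j≠i} y_j = 0.
Imposing symmetry (y_j = y for all j) turns Σ_{j≠i} y_j into 2y, so 77 = 14y and y = 5.5.

5.5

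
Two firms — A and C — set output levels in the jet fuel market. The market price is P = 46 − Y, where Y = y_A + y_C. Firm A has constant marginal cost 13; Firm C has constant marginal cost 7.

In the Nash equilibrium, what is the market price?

22

Firm A's profit: π = y_A(46 − (y_A + y_C)) − 13y_A.
∂π/∂y_A = 33 − 2y_A − y_C = 0, so y_A = 16.5 − 0.5y_C.
By the same steps for C: y_C = 19.5 − 0.5y_A.
Solving the two reaction functions simultaneously: (1 − (−0.5)(−0.5))y_A = 16.5 − 0.5·19.5, so 0.75y_A = 6.75 and y_A = 9.
Then y_C = 19.5 − 0.5·9 = 15.
Equilibrium price: P = 46 − 24 = 22.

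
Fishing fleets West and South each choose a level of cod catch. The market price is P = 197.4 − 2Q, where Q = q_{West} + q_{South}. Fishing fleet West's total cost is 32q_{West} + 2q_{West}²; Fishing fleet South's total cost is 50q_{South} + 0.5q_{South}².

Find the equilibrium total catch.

Fishing fleet West's profit: π = q_{West}(197.4 − 2(q_{West} + q_{South})) − 32q_{West} − 2q_{West}².
∂π/∂q_{West} = 165.4 − 8q_{West} − 2q_{South} = 0, so q_{West} = 20.675 − 0.25q_{South}.
For South: ∂π/∂q_{South} = 147.4 − 5q_{South} − 2q_{West} = 0 ⇒ q_{South} = 29.48 − 0.4q_{West}.
Substituting the second reaction function into the first: q_{West} = 20.675 − 0.25(29.48 − 0.4q_{West}), which gives 0.9q_{West} = 13.305 ⇒ q_{West} = 887/60.
Then q_{South} = 29.48 − 0.4·(887/60) = 707/30.
Total catch: 887/60 + 707/30 = 38.35.

38.35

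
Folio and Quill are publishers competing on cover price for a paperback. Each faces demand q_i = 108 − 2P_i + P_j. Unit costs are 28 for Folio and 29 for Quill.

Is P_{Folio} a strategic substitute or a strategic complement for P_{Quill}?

strategic complements

Folio's profit: π = (P_{Folio} − 28)(108 − 2P_{Folio} + P_{Quill}).
∂π/∂P_{Folio} = 164 − 4P_{Folio} + P_{Quill} = 0 ⇒ P_{Folio} = 41 + 0.25P_{Quill}.
The best-response slope dP_{Folio}/dP_{Quill} = 0.25 > 0: the reaction function is upward-sloping, so the choices are strategic complements.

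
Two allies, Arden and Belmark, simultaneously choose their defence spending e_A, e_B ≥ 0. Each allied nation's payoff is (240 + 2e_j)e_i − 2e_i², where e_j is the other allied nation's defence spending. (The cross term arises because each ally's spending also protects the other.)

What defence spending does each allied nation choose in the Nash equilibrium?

120

Arden's payoff is (240 + 2e_B)e_A − 2e_A².
∂π/∂e_A = 240 + 2e_B − 4e_A = 0, so e_A = 60 + 0.5e_B.
The game is symmetric, so in equilibrium e_B = e_A: the reaction function gives 0.5e_A = 60, hence e_A = 120.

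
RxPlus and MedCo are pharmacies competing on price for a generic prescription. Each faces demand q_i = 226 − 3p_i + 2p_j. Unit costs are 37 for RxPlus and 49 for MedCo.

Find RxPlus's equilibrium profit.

RxPlus's profit: π = (p_{RxPlus} − 37)(226 − 3p_{RxPlus} + 2p_{MedCo}).
∂π/∂p_{RxPlus} = 337 − 6p_{RxPlus} + 2p_{MedCo} = 0 ⇒ p_{RxPlus} = 337/6 + (1/3)p_{MedCo}.
Similarly p_{MedCo} = 373/6 + (1/3)p_{RxPlus}.
Substituting the second reaction function into the first: p_{RxPlus} = 337/6 + (1/3)(373/6 + (1/3)p_{RxPlus}), which gives (8/9)p_{RxPlus} = 692/9 ⇒ p_{RxPlus} = 86.5.
Then p_{MedCo} = 373/6 + (1/3)·86.5 = 91.
q_{RxPlus} = 226 − 3·86.5 + 2·91 = 148.5.
Profit = (86.5 − 37)·148.5 = 7350.75.

7350.75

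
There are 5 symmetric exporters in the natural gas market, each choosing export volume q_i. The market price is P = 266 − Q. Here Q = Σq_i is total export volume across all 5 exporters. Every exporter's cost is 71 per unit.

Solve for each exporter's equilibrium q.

A representative exporter's profit is π_i = q_i(266 − Q) − 71q_i, with Q = q_i + Σ_{j≠i} q_j.
First-order condition: 195 − 2q_i − Σ_{j≠i} q_j = 0.
With identical exporters, set every q_j = q: then 195 − 2q − 4q = 0, i.e. q = 195/6 = 32.5.

32.5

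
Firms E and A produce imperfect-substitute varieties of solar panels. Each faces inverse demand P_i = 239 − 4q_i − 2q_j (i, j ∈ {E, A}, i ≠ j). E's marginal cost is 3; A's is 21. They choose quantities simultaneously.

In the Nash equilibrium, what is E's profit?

2342.56

Firm E's profit: π = q_E(239 − 4q_E − 2q_A) − 3q_E.
∂π/∂q_E = 236 − 8q_E − 2q_A = 0 ⇒ q_E = 29.5 − 0.25q_A.
Similarly q_A = 27.25 − 0.25q_E.
Solving the two reaction functions simultaneously: (1 − (−0.25)(−0.25))q_E = 29.5 − 0.25·27.25, so 0.9375q_E = 22.6875 and q_E = 24.2.
Then q_A = 27.25 − 0.25·24.2 = 21.2.
P_E = 239 − 4·24.2 − 2·21.2 = 99.8.
Profit = (99.8 − 3)·24.2 = 2342.56.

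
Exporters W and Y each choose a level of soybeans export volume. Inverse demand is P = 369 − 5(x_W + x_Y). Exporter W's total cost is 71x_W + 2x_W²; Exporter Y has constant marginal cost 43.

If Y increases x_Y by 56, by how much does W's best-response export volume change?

Exporter W's profit: π = x_W(369 − 5(x_W + x_Y)) − 71x_W − 2x_W².
∂π/∂x_W = 298 − 14x_W − 5x_Y = 0, so x_W = 149/7 − (5/14)x_Y.
The reaction-function slope is −5/14, so a 56-unit rise in x_Y moves x_W by −5/14 × 56 = −20. W's best response falls — the actions are strategic substitutes.

-20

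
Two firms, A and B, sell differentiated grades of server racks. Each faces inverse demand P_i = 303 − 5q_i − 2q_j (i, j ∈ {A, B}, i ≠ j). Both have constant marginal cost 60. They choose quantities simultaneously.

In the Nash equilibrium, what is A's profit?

2050.3125

Firm A's profit: π = q_A(303 − 5q_A − 2q_B) − 60q_A.
∂π/∂q_A = 243 − 10q_A − 2q_B = 0 ⇒ q_A = 24.3 − 0.2q_B.
Setting q_A = q_B in the reaction function: q_A = 24.3 − 0.2q_A, so q_A = 24.3 / 1.2 = 20.25.
P_A = 303 − 5·20.25 − 2·20.25 = 161.25.
Profit = (161.25 − 60)·20.25 = 2050.3125.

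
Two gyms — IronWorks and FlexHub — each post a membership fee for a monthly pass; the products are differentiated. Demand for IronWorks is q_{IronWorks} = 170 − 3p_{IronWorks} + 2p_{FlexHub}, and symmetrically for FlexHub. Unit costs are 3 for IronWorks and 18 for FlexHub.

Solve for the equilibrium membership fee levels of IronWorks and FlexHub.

IronWorks's profit: π = (p_{IronWorks} − 3)(170 − 3p_{IronWorks} + 2p_{FlexHub}).
∂π/∂p_{IronWorks} = 179 − 6p_{IronWorks} + 2p_{FlexHub} = 0 ⇒ p_{IronWorks} = 179/6 + (1/3)p_{FlexHub}.
Similarly p_{FlexHub} = 112/3 + (1/3)p_{IronWorks}.
Substituting the second reaction function into the first: p_{IronWorks} = 179/6 + (1/3)(112/3 + (1/3)p_{IronWorks}), which gives (8/9)p_{IronWorks} = 761/18 ⇒ p_{IronWorks} = 47.5625.
Then p_{FlexHub} = 112/3 + (1/3)·47.5625 = 53.1875.

47.5625, 53.1875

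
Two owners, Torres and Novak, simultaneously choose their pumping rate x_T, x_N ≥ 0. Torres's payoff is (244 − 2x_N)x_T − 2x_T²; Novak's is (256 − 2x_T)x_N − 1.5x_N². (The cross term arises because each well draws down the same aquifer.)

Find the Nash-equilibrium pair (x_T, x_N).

27.5, 67

Expanding Torres's payoff: 244x_T − 2x_Nx_T − 2x_T².
∂π/∂x_T = 244 − 2x_N − 4x_T = 0, so x_T = 61 − 0.5x_N.
Likewise for Novak: x_N = 256/3 − (2/3)x_T.
Substituting the second reaction function into the first: x_T = 61 − 0.5(256/3 − (2/3)x_T), which gives (2/3)x_T = 55/3 ⇒ x_T = 27.5.
Then x_N = 256/3 − (2/3)·27.5 = 67.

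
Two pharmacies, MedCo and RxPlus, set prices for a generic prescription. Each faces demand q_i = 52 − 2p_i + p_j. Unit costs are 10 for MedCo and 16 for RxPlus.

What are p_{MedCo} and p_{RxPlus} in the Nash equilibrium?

24.8, 27.2

MedCo's profit: π = (p_{MedCo} − 10)(52 − 2p_{MedCo} + p_{RxPlus}).
∂π/∂p_{MedCo} = 72 − 4p_{MedCo} + p_{RxPlus} = 0 ⇒ p_{MedCo} = 18 + 0.25p_{RxPlus}.
Similarly p_{RxPlus} = 21 + 0.25p_{MedCo}.
Solving the two reaction functions simultaneously: (1 − (0.25)(0.25))p_{MedCo} = 18 + 0.25·21, so 0.9375p_{MedCo} = 23.25 and p_{MedCo} = 24.8.
Then p_{RxPlus} = 21 + 0.25·24.8 = 27.2.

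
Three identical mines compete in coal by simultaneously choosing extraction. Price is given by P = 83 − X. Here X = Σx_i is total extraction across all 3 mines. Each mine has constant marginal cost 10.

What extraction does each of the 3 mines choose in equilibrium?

A representative mine's profit is π_i = x_i(83 − X) − 10x_i, with X = x_i + Σ_{j≠i} x_j.
First-order condition: 73 − 2x_i − Σ_{j≠i} x_j = 0.
With identical mines, set every x_j = x: then 73 − 2x − 2x = 0, i.e. x = 73/4 = 18.25.

18.25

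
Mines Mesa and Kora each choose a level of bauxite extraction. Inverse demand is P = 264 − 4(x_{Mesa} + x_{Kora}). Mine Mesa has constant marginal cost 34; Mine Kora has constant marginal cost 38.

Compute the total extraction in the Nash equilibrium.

38

Mine Mesa's profit: π = x_{Mesa}(264 − 4(x_{Mesa} + x_{Kora})) − 34x_{Mesa}.
∂π/∂x_{Mesa} = 230 − 8x_{Mesa} − 4x_{Kora} = 0, so x_{Mesa} = 28.75 − 0.5x_{Kora}.
By the same steps for Kora: x_{Kora} = 28.25 − 0.5x_{Mesa}.
Solving the two reaction functions simultaneously: (1 − (−0.5)(−0.5))x_{Mesa} = 28.75 − 0.5·28.25, so 0.75x_{Mesa} = 14.625 and x_{Mesa} = 19.5.
Then x_{Kora} = 28.25 − 0.5·19.5 = 18.5.
Total extraction: 19.5 + 18.5 = 38.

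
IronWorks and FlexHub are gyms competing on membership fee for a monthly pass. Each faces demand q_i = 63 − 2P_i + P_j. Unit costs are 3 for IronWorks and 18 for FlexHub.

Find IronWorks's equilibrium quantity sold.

44

IronWorks's profit: π = (P_{IronWorks} − 3)(63 − 2P_{IronWorks} + P_{FlexHub}).
∂π/∂P_{IronWorks} = 69 − 4P_{IronWorks} + P_{FlexHub} = 0 ⇒ P_{IronWorks} = 17.25 + 0.25P_{FlexHub}.
Similarly P_{FlexHub} = 24.75 + 0.25P_{IronWorks}.
Solving the two reaction functions simultaneously: (1 − (0.25)(0.25))P_{IronWorks} = 17.25 + 0.25·24.75, so 0.9375P_{IronWorks} = 23.4375 and P_{IronWorks} = 25.
Then P_{FlexHub} = 24.75 + 0.25·25 = 31.
q_{IronWorks} = 63 − 2·25 + 31 = 44.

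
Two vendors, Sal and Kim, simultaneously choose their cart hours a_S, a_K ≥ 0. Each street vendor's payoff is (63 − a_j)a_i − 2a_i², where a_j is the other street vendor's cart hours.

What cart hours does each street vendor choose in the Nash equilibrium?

12.6

Sal's payoff is (63 − a_K)a_S − 2a_S².
∂π/∂a_S = 63 − a_K − 4a_S = 0, so a_S = 15.75 − 0.25a_K.
Setting a_S = a_K in the reaction function: a_S = 15.75 − 0.25a_S, so a_S = 15.75 / 1.25 = 12.6.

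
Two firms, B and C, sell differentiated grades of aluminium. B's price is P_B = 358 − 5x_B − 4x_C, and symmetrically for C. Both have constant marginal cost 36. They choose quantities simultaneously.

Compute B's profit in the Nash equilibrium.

Firm B's profit: π = x_B(358 − 5x_B − 4x_C) − 36x_B.
∂π/∂x_B = 322 − 10x_B − 4x_C = 0 ⇒ x_B = 32.2 − 0.4x_C.
The game is symmetric, so in equilibrium x_C = x_B: the reaction function gives 1.4x_B = 32.2, hence x_B = 23.
P_B = 358 − 5·23 − 4·23 = 151.
Profit = (151 − 36)·23 = 2645.

2645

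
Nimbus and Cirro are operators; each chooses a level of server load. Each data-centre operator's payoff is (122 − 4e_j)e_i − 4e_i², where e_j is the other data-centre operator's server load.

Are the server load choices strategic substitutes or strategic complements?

Nimbus's payoff is (122 − 4e_C)e_N − 4e_N².
∂π/∂e_N = 122 − 4e_C − 8e_N = 0, so e_N = 15.25 − 0.5e_C.
The best-response slope de_N/de_C = −0.5 < 0: the reaction function is downward-sloping, so the choices are strategic substitutes.

strategic substitutes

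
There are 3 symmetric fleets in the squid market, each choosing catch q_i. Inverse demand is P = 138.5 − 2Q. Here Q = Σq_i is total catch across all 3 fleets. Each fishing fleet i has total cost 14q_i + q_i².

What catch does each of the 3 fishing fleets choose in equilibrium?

12.45

A representative fishing fleet's profit is π_i = q_i(138.5 − 2Q) − 14q_i − q_i², with Q = q_i + Σ_{j≠i} q_j.
First-order condition: 124.5 − 6q_i − 2Σ_{j≠i} q_j = 0.
In a symmetric equilibrium every fishing fleet chooses the same q, so Σ_{j≠i} q_j = 2q. The condition becomes 124.5 − 10q = 0, giving q = 124.5/10 = 12.45.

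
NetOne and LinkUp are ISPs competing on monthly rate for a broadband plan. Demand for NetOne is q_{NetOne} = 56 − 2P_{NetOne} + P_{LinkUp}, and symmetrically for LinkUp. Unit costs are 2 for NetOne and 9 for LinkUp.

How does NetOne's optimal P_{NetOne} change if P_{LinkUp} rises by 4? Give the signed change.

1

NetOne's profit: π = (P_{NetOne} − 2)(56 − 2P_{NetOne} + P_{LinkUp}).
∂π/∂P_{NetOne} = 60 − 4P_{NetOne} + P_{LinkUp} = 0 ⇒ P_{NetOne} = 15 + 0.25P_{LinkUp}.
The reaction-function slope is 0.25, so a 4-unit rise in P_{LinkUp} moves P_{NetOne} by 0.25 × 4 = 1. NetOne's best response rises — the actions are strategic complements.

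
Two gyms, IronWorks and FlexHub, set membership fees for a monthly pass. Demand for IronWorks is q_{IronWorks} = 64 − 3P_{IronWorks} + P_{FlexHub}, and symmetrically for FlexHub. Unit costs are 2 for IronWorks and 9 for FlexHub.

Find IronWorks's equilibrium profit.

476.28

IronWorks's profit: π = (P_{IronWorks} − 2)(64 − 3P_{IronWorks} + P_{FlexHub}).
∂π/∂P_{IronWorks} = 70 − 6P_{IronWorks} + P_{FlexHub} = 0 ⇒ P_{IronWorks} = 35/3 + (1/6)P_{FlexHub}.
Similarly P_{FlexHub} = 91/6 + (1/6)P_{IronWorks}.
Plugging P_{FlexHub} into IronWorks's best response: P_{IronWorks} = 35/3 + (1/6)(91/6 + (1/6)P_{IronWorks}) ⇒ (35/36)P_{IronWorks} = 511/36, so P_{IronWorks} = 14.6.
Then P_{FlexHub} = 91/6 + (1/6)·14.6 = 17.6.
q_{IronWorks} = 64 − 3·14.6 + 17.6 = 37.8.
Profit = (14.6 − 2)·37.8 = 476.28.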